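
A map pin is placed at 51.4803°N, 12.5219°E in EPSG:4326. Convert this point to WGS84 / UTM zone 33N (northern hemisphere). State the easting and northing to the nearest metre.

Zone 33 central meridian λ₀ = 6×33 − 183 = 15°; Δλ = -2.4781°.
Transverse Mercator on WGS84 with k₀ = 0.9996 gives E = 327926.134 m, N = 5706150.509 m.

E 327926 m, N 5706151 m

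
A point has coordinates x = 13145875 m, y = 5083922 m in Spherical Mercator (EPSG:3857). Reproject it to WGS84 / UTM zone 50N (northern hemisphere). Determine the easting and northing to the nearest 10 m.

Web Mercator inverse (R = 6378137 m) → φ = 41.48350324°, λ = 118.09140436°.
UTM 50N forward: E = 591115.430 m, N = 4593007.648 m.

E 591120 m, N 4593010 m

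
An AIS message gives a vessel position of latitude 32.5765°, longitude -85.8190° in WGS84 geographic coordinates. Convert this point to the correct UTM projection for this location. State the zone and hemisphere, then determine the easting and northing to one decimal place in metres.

Longitude -85.8190° lies in the 6° band [-90°, -84°), giving zone 16; latitude is north of the equator, so 16N.
Zone 16 central meridian λ₀ = 6×16 − 183 = -87°; Δλ = +1.1810°.
Transverse Mercator on WGS84 with k₀ = 0.9996 gives E = 610851.468 m, N = 3604954.464 m.

Zone 16N: E 610851.5 m, N 3604954.5 m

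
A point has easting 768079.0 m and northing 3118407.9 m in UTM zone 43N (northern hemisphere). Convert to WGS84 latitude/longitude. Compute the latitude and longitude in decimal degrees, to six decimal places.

Zone 43N: λ₀ = 75°, k₀ = 0.9996, false easting 500000 m.
Meridian distance M = (N − FN)/k₀ = 3119655.8 m.
Inverse transverse Mercator on WGS84 gives φ = 28.16419959°, λ = 77.73010029°.

lat 28.164200°, lon 77.730100°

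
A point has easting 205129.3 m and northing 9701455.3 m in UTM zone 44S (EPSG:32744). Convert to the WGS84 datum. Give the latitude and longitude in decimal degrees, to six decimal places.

Zone 44S: λ₀ = 81°, k₀ = 0.9996, false easting 500000 m, false northing 10000000 m.
Meridian distance M = (N − FN)/k₀ = -298664.2 m.
Inverse transverse Mercator on WGS84 gives φ = -2.69809972°, λ = 78.34809977°.

lat -2.698100°, lon 78.348100°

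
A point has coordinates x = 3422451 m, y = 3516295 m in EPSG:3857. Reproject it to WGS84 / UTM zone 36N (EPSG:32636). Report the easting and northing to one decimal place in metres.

E 282641.0 m, N 3331913.2 m

Web Mercator inverse (R = 6378137 m) → φ = 30.09910314°, λ = 30.74440042°.
UTM 36N forward: E = 282641.013 m, N = 3331913.199 m.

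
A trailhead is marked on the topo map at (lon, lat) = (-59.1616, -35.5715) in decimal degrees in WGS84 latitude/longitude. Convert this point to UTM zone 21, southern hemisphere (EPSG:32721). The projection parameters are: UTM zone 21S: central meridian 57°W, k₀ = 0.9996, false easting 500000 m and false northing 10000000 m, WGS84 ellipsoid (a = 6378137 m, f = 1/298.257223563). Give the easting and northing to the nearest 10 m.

Zone 21 central meridian λ₀ = 6×21 − 183 = -57°; Δλ = -2.1616°.
Transverse Mercator on WGS84 with k₀ = 0.9996 gives E = 304116.526 m, N = 6061426.684 m.

E 304120 m, N 6061430 m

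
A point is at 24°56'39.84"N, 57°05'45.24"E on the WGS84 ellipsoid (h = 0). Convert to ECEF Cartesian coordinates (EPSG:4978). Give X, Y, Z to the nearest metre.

X 3143489 m, Y 4858331 m, Z 2673491 m

WGS84: a = 6378137 m, e² = 0.006694380; N(φ) = a/√(1−e²sin²φ) = 6381937.572 m.
X = (N+h)·cosφ·cosλ = 3143488.697 m; Y = (N+h)·cosφ·sinλ = 4858331.376 m; Z = (N(1−e²)+h)·sinφ = 2673491.297 m.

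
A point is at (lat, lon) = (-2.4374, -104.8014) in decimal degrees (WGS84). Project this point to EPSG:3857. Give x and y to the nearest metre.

Web Mercator is spherical with R = a = 6378137 m.
x = R·λ = 6378137 × -1.829129491 = -11666438.482 m.
y = R·ln tan(π/4 + φ/2) = 6378137 × -0.042553492 = -271412.002 m.

x -11666438 m, y -271412 m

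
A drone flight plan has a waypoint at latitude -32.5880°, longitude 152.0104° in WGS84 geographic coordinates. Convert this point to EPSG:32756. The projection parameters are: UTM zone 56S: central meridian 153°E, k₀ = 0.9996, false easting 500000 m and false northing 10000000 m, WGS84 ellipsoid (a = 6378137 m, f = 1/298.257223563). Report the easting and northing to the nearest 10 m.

E 407130 m, N 6393950 m

Zone 56 central meridian λ₀ = 6×56 − 183 = 153°; Δλ = -0.9896°.
Transverse Mercator on WGS84 with k₀ = 0.9996 gives E = 407126.480 m, N = 6393953.906 m.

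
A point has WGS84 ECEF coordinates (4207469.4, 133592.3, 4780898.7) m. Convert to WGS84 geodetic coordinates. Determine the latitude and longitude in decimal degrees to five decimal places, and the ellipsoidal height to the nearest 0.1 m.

lat 48.82670°, lon 1.81860°, h 3993.2 m

λ = atan2(Y, X) = 1.81860011°; p = √(X²+Y²) = 4209589.7 m.
Bowring's method on WGS84 (a = 6378137 m, b = 6356752.314 m) gives φ = 48.82669966°, h = 3993.187 m.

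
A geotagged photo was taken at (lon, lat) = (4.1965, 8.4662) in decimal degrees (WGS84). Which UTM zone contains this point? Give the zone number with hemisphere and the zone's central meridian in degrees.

Zone 31N, central meridian 3°

UTM zone = ⌊(λ + 180)/6⌋ + 1; 4.1965° ∈ [0°, 6°) → zone 31.
Hemisphere: N (φ ≥ 0).
Central meridian λ₀ = 6×31 − 183 = 3°.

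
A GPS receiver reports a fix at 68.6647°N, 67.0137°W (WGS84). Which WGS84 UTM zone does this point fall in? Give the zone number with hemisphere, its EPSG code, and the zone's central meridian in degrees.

UTM zone = ⌊(λ + 180)/6⌋ + 1; -67.0137° ∈ [-72°, -66°) → zone 19.
Hemisphere: N (φ ≥ 0).
Central meridian λ₀ = 6×19 − 183 = -69°.
EPSG code: 32619.

Zone 19N (EPSG:32619), central meridian -69°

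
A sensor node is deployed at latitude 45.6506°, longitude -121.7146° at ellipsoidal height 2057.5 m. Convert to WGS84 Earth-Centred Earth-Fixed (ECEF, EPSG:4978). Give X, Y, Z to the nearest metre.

WGS84: a = 6378137 m, e² = 0.006694380; N(φ) = a/√(1−e²sin²φ) = 6389081.924 m.
X = (N+h)·cosφ·cosλ = -2348571.731 m; Y = (N+h)·cosφ·sinλ = -3800495.207 m; Z = (N(1−e²)+h)·sinφ = 4539656.717 m.

X -2348572 m, Y -3800495 m, Z 4539657 m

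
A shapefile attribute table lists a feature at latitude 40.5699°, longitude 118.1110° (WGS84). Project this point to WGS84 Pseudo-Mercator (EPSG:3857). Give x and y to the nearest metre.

Web Mercator is spherical with R = a = 6378137 m.
x = R·λ = 6378137 × 2.061425833 = 13148056.377 m.
y = R·ln tan(π/4 + φ/2) = 6378137 × 0.775948762 = 4949107.511 m.

x 13148056 m, y 4949108 m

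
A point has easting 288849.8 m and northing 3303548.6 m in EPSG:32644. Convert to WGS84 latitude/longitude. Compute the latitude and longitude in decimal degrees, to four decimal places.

lat 29.8444°, lon 78.8144°

Zone 44N: λ₀ = 81°, k₀ = 0.9996, false easting 500000 m.
Meridian distance M = (N − FN)/k₀ = 3304870.5 m.
Inverse transverse Mercator on WGS84 gives φ = 29.84440016°, λ = 78.81439969°.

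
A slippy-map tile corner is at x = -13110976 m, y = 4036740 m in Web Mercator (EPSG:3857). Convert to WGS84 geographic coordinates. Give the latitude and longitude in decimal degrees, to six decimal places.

R = 6378137 m. λ = x/R = -117.77790131°.
φ = 2·arctan(exp(y/R)) − 90° = 2·arctan(1.88307) − 90° = 34.05909646°.

lat 34.059096°, lon -117.777901°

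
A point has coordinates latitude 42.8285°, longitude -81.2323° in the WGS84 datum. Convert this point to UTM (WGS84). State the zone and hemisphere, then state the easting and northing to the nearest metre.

Longitude -81.2323° lies in the 6° band [-84°, -78°), giving zone 17; latitude is north of the equator, so 17N.
Zone 17 central meridian λ₀ = 6×17 − 183 = -81°; Δλ = -0.2323°.
Transverse Mercator on WGS84 with k₀ = 0.9996 gives E = 481013.031 m, N = 4741796.465 m.

Zone 17N: E 481013 m, N 4741796 m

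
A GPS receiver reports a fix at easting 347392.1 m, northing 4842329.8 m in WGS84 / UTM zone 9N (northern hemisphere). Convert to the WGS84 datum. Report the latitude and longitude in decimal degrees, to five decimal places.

lat 43.71830°, lon -130.89450°

Zone 9N: λ₀ = -129°, k₀ = 0.9996, false easting 500000 m.
Meridian distance M = (N − FN)/k₀ = 4844267.5 m.
Inverse transverse Mercator on WGS84 gives φ = 43.71829974°, λ = -130.89449944°.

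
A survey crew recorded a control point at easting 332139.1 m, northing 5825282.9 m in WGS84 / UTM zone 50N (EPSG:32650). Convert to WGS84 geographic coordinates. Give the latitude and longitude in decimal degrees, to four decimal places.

lat 52.5517°, lon 114.5241°

Zone 50N: λ₀ = 117°, k₀ = 0.9996, false easting 500000 m.
Meridian distance M = (N − FN)/k₀ = 5827613.9 m.
Inverse transverse Mercator on WGS84 gives φ = 52.55170006°, λ = 114.52409986°.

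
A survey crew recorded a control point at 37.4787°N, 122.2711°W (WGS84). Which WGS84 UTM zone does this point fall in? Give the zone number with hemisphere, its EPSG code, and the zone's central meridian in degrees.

UTM zone = ⌊(λ + 180)/6⌋ + 1; -122.2711° ∈ [-126°, -120°) → zone 10.
Hemisphere: N (φ ≥ 0).
Central meridian λ₀ = 6×10 − 183 = -123°.
EPSG code: 32610.

Zone 10N (EPSG:32610), central meridian -123°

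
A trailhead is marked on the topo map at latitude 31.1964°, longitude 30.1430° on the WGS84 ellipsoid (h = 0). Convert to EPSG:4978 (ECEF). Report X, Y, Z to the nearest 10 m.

X 4722310 m, Y 2742170 m, Z 3284540 m

WGS84: a = 6378137 m, e² = 0.006694380; N(φ) = a/√(1−e²sin²φ) = 6383872.541 m.
X = (N+h)·cosφ·cosλ = 4722313.949 m; Y = (N+h)·cosφ·sinλ = 2742166.672 m; Z = (N(1−e²)+h)·sinφ = 3284539.158 m.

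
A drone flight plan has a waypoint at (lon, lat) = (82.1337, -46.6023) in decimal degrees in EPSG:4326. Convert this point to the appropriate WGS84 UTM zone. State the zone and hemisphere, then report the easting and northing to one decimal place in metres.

Zone 44S: E 586827.3 m, N 4838405.1 m

Longitude 82.1337° lies in the 6° band [78°, 84°), giving zone 44; latitude is south of the equator, so 44S.
Zone 44 central meridian λ₀ = 6×44 − 183 = 81°; Δλ = +1.1337°.
Transverse Mercator on WGS84 with k₀ = 0.9996 gives E = 586827.341 m, N = 4838405.102 m.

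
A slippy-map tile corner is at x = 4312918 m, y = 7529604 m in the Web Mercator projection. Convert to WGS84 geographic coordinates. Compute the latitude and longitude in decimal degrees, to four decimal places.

R = 6378137 m. λ = x/R = 38.74360159°.
φ = 2·arctan(exp(y/R)) − 90° = 2·arctan(3.25611) − 90° = 55.85499878°.

lat 55.8550°, lon 38.7436°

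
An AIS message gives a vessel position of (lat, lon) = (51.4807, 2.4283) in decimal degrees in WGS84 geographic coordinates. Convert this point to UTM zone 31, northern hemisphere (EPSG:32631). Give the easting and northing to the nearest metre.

E 460300 m, N 5703438 m

Zone 31 central meridian λ₀ = 6×31 − 183 = 3°; Δλ = -0.5717°.
Transverse Mercator on WGS84 with k₀ = 0.9996 gives E = 460300.125 m, N = 5703437.720 m.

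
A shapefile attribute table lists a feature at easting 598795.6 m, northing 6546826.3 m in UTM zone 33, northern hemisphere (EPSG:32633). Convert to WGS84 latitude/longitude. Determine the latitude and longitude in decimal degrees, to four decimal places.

lat 59.0494°, lon 16.7222°

Zone 33N: λ₀ = 15°, k₀ = 0.9996, false easting 500000 m.
Meridian distance M = (N − FN)/k₀ = 6549446.1 m.
Inverse transverse Mercator on WGS84 gives φ = 59.04940012°, λ = 16.72219995°.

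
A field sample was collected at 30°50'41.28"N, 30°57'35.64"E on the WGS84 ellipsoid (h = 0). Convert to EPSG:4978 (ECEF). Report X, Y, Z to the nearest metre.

WGS84: a = 6378137 m, e² = 0.006694380; N(φ) = a/√(1−e²sin²φ) = 6383756.514 m.
X = (N+h)·cosφ·cosλ = 4699965.571 m; Y = (N+h)·cosφ·sinλ = 2819549.123 m; Z = (N(1−e²)+h)·sinφ = 3251132.482 m.

X 4699966 m, Y 2819549 m, Z 3251132 m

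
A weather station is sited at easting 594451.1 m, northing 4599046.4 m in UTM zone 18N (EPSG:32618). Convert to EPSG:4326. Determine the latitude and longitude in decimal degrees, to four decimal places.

lat 41.5375°, lon -73.8677°

Zone 18N: λ₀ = -75°, k₀ = 0.9996, false easting 500000 m.
Meridian distance M = (N − FN)/k₀ = 4600886.8 m.
Inverse transverse Mercator on WGS84 gives φ = 41.53750027°, λ = -73.86770013°.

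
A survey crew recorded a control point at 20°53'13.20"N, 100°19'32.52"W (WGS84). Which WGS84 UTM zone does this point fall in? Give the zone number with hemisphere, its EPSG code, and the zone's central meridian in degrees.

Zone 14N (EPSG:32614), central meridian -99°

UTM zone = ⌊(λ + 180)/6⌋ + 1; -100.3257° ∈ [-102°, -96°) → zone 14.
Hemisphere: N (φ ≥ 0).
Central meridian λ₀ = 6×14 − 183 = -99°.
EPSG code: 32614.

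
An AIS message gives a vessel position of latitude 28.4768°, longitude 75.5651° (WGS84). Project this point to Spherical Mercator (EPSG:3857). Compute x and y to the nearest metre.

x 8411868 m, y 3309221 m

Web Mercator is spherical with R = a = 6378137 m.
x = R·λ = 6378137 × 1.318859795 = 8411868.454 m.
y = R·ln tan(π/4 + φ/2) = 6378137 × 0.518838251 = 3309221.446 m.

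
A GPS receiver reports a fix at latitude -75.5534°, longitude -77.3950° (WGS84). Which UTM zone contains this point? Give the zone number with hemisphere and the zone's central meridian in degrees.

Zone 18S, central meridian -75°

UTM zone = ⌊(λ + 180)/6⌋ + 1; -77.3950° ∈ [-78°, -72°) → zone 18.
Hemisphere: S (φ < 0).
Central meridian λ₀ = 6×18 − 183 = -75°.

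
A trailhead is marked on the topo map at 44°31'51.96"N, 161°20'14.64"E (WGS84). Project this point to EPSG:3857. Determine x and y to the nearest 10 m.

Web Mercator is spherical with R = a = 6378137 m.
x = R·λ = 6378137 × 2.815868837 = 17959997.214 m.
y = R·ln tan(π/4 + φ/2) = 6378137 × 0.869846851 = 5548002.385 m.

x 17960000 m, y 5548000 m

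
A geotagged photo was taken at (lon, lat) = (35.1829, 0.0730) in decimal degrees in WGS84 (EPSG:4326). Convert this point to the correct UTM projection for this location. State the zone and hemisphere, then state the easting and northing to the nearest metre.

Longitude 35.1829° lies in the 6° band [30°, 36°), giving zone 36; latitude is north of the equator, so 36N.
Zone 36 central meridian λ₀ = 6×36 − 183 = 33°; Δλ = +2.1829°.
Transverse Mercator on WGS84 with k₀ = 0.9996 gives E = 742961.101 m, N = 8074.592 m.

Zone 36N: E 742961 m, N 8075 m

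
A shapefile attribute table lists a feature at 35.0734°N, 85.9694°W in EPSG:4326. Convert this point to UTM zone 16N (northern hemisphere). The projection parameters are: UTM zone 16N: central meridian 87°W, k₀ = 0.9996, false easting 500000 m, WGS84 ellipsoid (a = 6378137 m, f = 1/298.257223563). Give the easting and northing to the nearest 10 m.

E 593960 m, N 3881670 m

Zone 16 central meridian λ₀ = 6×16 − 183 = -87°; Δλ = +1.0306°.
Transverse Mercator on WGS84 with k₀ = 0.9996 gives E = 593961.634 m, N = 3881668.519 m.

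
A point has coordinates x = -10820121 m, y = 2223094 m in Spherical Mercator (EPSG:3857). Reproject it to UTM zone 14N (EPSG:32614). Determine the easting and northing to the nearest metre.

Web Mercator inverse (R = 6378137 m) → φ = 19.57790122°, λ = -97.19880070°.
UTM 14N forward: E = 688936.282 m, N = 2165768.328 m.

E 688936 m, N 2165768 m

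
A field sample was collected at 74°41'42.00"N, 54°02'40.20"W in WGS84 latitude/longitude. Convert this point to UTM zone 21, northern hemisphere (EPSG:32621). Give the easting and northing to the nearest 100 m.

E 587000 m, N 8291700 m

Zone 21 central meridian λ₀ = 6×21 − 183 = -57°; Δλ = +2.9555°.
Transverse Mercator on WGS84 with k₀ = 0.9996 gives E = 587046.797 m, N = 8291743.284 m.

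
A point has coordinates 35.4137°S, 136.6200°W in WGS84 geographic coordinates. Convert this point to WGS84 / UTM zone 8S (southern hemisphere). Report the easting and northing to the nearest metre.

E 352914 m, N 6079872 m

Zone 8 central meridian λ₀ = 6×8 − 183 = -135°; Δλ = -1.6200°.
Transverse Mercator on WGS84 with k₀ = 0.9996 gives E = 352913.704 m, N = 6079872.468 m.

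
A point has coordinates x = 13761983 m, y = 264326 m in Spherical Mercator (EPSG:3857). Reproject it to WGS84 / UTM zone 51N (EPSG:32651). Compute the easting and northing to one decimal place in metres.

Web Mercator inverse (R = 6378137 m) → φ = 2.37380146°, λ = 123.62599669°.
UTM 51N forward: E = 569599.772 m, N = 262393.640 m.

E 569599.8 m, N 262393.6 m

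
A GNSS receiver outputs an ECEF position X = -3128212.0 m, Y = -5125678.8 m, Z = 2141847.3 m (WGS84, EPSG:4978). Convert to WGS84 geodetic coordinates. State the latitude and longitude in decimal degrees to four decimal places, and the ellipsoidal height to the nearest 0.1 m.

lat 19.7527°, lon -121.3958°, h -306.5 m

λ = atan2(Y, X) = -121.39580001°; p = √(X²+Y²) = 6004855.8 m.
Bowring's method on WGS84 (a = 6378137 m, b = 6356752.314 m) gives φ = 19.75269981°, h = -306.465 m.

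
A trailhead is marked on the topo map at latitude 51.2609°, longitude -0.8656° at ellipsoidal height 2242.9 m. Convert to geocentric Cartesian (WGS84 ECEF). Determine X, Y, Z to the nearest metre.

WGS84: a = 6378137 m, e² = 0.006694380; N(φ) = a/√(1−e²sin²φ) = 6391165.562 m.
X = (N+h)·cosφ·cosλ = 4000379.223 m; Y = (N+h)·cosφ·sinλ = -60440.608 m; Z = (N(1−e²)+h)·sinφ = 4953508.900 m.

X 4000379 m, Y -60441 m, Z 4953509 m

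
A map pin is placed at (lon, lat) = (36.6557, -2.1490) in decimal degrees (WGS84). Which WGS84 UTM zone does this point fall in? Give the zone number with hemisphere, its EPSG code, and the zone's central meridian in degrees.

UTM zone = ⌊(λ + 180)/6⌋ + 1; 36.6557° ∈ [36°, 42°) → zone 37.
Hemisphere: S (φ < 0).
Central meridian λ₀ = 6×37 − 183 = 39°.
EPSG code: 32737.

Zone 37S (EPSG:32737), central meridian 39°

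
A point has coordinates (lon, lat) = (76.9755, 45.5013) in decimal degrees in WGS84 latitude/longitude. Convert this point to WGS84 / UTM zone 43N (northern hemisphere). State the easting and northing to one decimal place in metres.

Zone 43 central meridian λ₀ = 6×43 − 183 = 75°; Δλ = +1.9755°.
Transverse Mercator on WGS84 with k₀ = 0.9996 gives E = 654335.452 m, N = 5040539.068 m.

E 654335.5 m, N 5040539.1 m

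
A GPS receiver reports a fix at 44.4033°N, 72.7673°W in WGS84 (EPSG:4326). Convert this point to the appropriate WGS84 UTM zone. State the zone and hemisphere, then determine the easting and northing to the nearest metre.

Zone 18N: E 677789 m, N 4919092 m

Longitude -72.7673° lies in the 6° band [-78°, -72°), giving zone 18; latitude is north of the equator, so 18N.
Zone 18 central meridian λ₀ = 6×18 − 183 = -75°; Δλ = +2.2327°.
Transverse Mercator on WGS84 with k₀ = 0.9996 gives E = 677788.752 m, N = 4919092.494 m.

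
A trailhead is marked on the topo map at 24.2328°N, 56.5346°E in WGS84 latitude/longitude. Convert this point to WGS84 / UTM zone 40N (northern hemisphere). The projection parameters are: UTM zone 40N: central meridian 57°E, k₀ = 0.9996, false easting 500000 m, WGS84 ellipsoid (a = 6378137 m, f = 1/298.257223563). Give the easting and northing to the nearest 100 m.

E 452700 m, N 2680100 m

Zone 40 central meridian λ₀ = 6×40 − 183 = 57°; Δλ = -0.4654°.
Transverse Mercator on WGS84 with k₀ = 0.9996 gives E = 452748.862 m, N = 2680079.898 m.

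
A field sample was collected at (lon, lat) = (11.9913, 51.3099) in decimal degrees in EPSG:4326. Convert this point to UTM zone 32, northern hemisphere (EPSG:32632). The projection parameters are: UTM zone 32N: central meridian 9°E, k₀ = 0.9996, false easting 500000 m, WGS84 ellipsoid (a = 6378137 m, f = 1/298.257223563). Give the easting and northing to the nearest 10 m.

Zone 32 central meridian λ₀ = 6×32 − 183 = 9°; Δλ = +2.9913°.
Transverse Mercator on WGS84 with k₀ = 0.9996 gives E = 708476.353 m, N = 5688537.329 m.

E 708480 m, N 5688540 m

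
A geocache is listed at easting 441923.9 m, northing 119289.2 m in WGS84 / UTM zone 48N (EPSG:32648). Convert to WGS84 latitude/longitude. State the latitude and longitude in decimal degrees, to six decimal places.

lat 1.079200°, lon 104.478000°

Zone 48N: λ₀ = 105°, k₀ = 0.9996, false easting 500000 m.
Meridian distance M = (N − FN)/k₀ = 119336.9 m.
Inverse transverse Mercator on WGS84 gives φ = 1.07920045°, λ = 104.47800004°.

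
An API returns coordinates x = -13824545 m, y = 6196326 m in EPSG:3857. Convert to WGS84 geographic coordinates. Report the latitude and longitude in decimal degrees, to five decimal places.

R = 6378137 m. λ = x/R = -124.18800069°.
φ = 2·arctan(exp(y/R)) − 90° = 2·arctan(2.64189) − 90° = 48.53500116°.

lat 48.53500°, lon -124.18800°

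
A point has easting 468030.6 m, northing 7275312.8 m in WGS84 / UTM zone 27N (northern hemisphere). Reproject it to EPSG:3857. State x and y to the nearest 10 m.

x -2414910 m, y 9767760 m

Unproject from UTM 27N (λ₀ = -21°) → φ = 65.59829998°, λ = -21.69350059°.
Web Mercator (R = 6378137 m): x = -2414909.439 m, y = 9767760.628 m.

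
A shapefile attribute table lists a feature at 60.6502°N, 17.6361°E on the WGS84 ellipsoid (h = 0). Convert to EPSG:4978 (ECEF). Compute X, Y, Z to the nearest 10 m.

WGS84: a = 6378137 m, e² = 0.006694380; N(φ) = a/√(1−e²sin²φ) = 6394419.183 m.
X = (N+h)·cosφ·cosλ = 2986856.467 m; Y = (N+h)·cosφ·sinλ = 949558.379 m; Z = (N(1−e²)+h)·sinφ = 5536342.297 m.

X 2986860 m, Y 949560 m, Z 5536340 m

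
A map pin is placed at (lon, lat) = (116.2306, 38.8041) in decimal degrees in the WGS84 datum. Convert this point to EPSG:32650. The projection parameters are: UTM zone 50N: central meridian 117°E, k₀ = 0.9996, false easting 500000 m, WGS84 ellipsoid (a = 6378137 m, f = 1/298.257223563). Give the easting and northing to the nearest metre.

Zone 50 central meridian λ₀ = 6×50 − 183 = 117°; Δλ = -0.7694°.
Transverse Mercator on WGS84 with k₀ = 0.9996 gives E = 433192.545 m, N = 4295318.822 m.

E 433193 m, N 4295319 m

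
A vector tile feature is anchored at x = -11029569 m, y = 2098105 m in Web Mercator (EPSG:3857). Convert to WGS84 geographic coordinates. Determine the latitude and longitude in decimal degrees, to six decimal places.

R = 6378137 m. λ = x/R = -99.08030410°.
φ = 2·arctan(exp(y/R)) − 90° = 2·arctan(1.38951) − 90° = 18.51659802°.

lat 18.516598°, lon -99.080304°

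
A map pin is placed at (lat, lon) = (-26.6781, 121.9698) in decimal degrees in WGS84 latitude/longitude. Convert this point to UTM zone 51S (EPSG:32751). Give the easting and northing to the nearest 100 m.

E 397500 m, N 7048800 m

Zone 51 central meridian λ₀ = 6×51 − 183 = 123°; Δλ = -1.0302°.
Transverse Mercator on WGS84 with k₀ = 0.9996 gives E = 397495.770 m, N = 7048803.554 m.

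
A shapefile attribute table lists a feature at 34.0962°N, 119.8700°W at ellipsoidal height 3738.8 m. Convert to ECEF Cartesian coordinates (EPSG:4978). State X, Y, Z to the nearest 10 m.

WGS84: a = 6378137 m, e² = 0.006694380; N(φ) = a/√(1−e²sin²φ) = 6384856.572 m.
X = (N+h)·cosφ·cosλ = -2634787.850 m; Y = (N+h)·cosφ·sinλ = -4587593.386 m; Z = (N(1−e²)+h)·sinφ = 3557383.970 m.

X -2634790 m, Y -4587590 m, Z 3557380 m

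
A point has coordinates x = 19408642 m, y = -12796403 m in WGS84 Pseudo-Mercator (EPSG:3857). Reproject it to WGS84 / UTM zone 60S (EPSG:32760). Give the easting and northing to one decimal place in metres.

Web Mercator inverse (R = 6378137 m) → φ = -74.68090085°, λ = 174.35079753°.
UTM 60S forward: E = 421898.432 m, N = 1710253.965 m.

E 421898.4 m, N 1710254.0 m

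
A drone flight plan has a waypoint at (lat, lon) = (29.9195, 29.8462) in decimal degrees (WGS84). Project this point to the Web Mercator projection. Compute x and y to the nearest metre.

Web Mercator is spherical with R = a = 6378137 m.
x = R·λ = 6378137 × 0.520914459 = 3322463.786 m.
y = R·ln tan(π/4 + φ/2) = 6378137 × 0.547684459 = 3493206.510 m.

x 3322464 m, y 3493207 m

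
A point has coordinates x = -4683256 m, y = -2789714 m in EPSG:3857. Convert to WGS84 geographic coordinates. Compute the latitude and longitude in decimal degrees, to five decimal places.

lat -24.29760°, lon -42.07040°

R = 6378137 m. λ = x/R = -42.07040444°.
φ = 2·arctan(exp(y/R)) − 90° = 2·arctan(0.64572) − 90° = -24.29759898°.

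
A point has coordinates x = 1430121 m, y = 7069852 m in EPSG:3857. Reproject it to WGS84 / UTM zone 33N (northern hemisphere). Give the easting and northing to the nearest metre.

E 357085 m, N 5926381 m

Web Mercator inverse (R = 6378137 m) → φ = 53.46700098°, λ = 12.84699552°.
UTM 33N forward: E = 357084.715 m, N = 5926380.589 m.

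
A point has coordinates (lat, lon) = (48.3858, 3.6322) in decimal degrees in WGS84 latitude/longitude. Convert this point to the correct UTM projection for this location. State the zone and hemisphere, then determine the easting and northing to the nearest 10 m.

Longitude 3.6322° lies in the 6° band [0°, 6°), giving zone 31; latitude is north of the equator, so 31N.
Zone 31 central meridian λ₀ = 6×31 − 183 = 3°; Δλ = +0.6322°.
Transverse Mercator on WGS84 with k₀ = 0.9996 gives E = 546806.482 m, N = 5359374.804 m.

Zone 31N: E 546810 m, N 5359370 m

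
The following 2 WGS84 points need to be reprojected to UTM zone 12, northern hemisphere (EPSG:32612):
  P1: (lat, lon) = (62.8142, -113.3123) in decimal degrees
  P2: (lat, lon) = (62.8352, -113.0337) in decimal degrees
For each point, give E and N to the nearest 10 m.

UTM zone 12N: λ₀ = -111°, k₀ = 0.9996.
P1 (62.8142°, -113.3123°) → (382150.969, 6967003.934) m.
P2 (62.8352°, -113.0337°) → (396420.310, 6968863.643) m.

P1: E 382150 m, N 6967000 m; P2: E 396420 m, N 6968860 m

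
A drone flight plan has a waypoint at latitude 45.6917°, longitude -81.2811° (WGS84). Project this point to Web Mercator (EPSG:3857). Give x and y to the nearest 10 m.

x -9048170 m, y 5731080 m

Web Mercator is spherical with R = a = 6378137 m.
x = R·λ = 6378137 × -1.418622815 = -9048170.663 m.
y = R·ln tan(π/4 + φ/2) = 6378137 × 0.898550913 = 5731080.827 m.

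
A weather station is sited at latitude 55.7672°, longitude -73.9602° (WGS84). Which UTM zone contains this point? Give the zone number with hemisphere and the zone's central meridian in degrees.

UTM zone = ⌊(λ + 180)/6⌋ + 1; -73.9602° ∈ [-78°, -72°) → zone 18.
Hemisphere: N (φ ≥ 0).
Central meridian λ₀ = 6×18 − 183 = -75°.

Zone 18N, central meridian -75°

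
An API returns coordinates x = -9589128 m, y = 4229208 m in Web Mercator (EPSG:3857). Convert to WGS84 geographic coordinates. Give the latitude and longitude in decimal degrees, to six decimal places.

R = 6378137 m. λ = x/R = -86.14060244°.
φ = 2·arctan(exp(y/R)) − 90° = 2·arctan(1.94076) − 90° = 35.47929724°.

lat 35.479297°, lon -86.140602°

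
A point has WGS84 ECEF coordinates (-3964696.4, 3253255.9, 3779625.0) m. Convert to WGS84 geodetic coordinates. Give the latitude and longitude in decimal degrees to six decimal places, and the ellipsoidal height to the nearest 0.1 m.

λ = atan2(Y, X) = 140.62920007°; p = √(X²+Y²) = 5128595.5 m.
Bowring's method on WGS84 (a = 6378137 m, b = 6356752.314 m) gives φ = 36.57310047°, h = 289.903 m.

lat 36.573100°, lon 140.629200°, h 289.9 m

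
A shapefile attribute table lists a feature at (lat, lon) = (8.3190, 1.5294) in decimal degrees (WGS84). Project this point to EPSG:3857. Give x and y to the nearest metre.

x 170252 m, y 929338 m

Web Mercator is spherical with R = a = 6378137 m.
x = R·λ = 6378137 × 0.026693066 = 170252.029 m.
y = R·ln tan(π/4 + φ/2) = 6378137 × 0.145706791 = 929337.877 m.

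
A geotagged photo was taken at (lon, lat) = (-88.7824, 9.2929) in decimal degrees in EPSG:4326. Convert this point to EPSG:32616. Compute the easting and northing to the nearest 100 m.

Zone 16 central meridian λ₀ = 6×16 − 183 = -87°; Δλ = -1.7824°.
Transverse Mercator on WGS84 with k₀ = 0.9996 gives E = 304219.305 m, N = 1027726.514 m.

E 304200 m, N 1027700 m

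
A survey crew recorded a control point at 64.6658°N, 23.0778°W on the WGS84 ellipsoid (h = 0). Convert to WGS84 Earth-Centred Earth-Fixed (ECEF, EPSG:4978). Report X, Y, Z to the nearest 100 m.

X 2517700 m, Y -1072700 m, Z 5741900 m

WGS84: a = 6378137 m, e² = 0.006694380; N(φ) = a/√(1−e²sin²φ) = 6395648.803 m.
X = (N+h)·cosφ·cosλ = 2517674.515 m; Y = (N+h)·cosφ·sinλ = -1072726.392 m; Z = (N(1−e²)+h)·sinφ = 5741864.695 m.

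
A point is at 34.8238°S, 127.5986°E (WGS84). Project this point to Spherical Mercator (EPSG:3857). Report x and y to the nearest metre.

Web Mercator is spherical with R = a = 6378137 m.
x = R·λ = 6378137 × 2.227015691 = 14204211.178 m.
y = R·ln tan(π/4 + φ/2) = 6378137 × -0.649086398 = -4139961.974 m.

x 14204211 m, y -4139962 m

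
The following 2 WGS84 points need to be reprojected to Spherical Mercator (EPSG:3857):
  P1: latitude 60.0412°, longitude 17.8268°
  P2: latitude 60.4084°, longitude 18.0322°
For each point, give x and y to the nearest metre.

P1: x 1984470 m, y 8408916 m; P2: x 2007335 m, y 8491230 m

Web Mercator: x = R·λ, y = R·ln tan(π/4+φ/2), R = 6378137 m.
P1 (60.0412°, 17.8268°) → (1984470.298, 8408916.334) m.
P2 (60.4084°, 18.0322°) → (2007335.322, 8491230.376) m.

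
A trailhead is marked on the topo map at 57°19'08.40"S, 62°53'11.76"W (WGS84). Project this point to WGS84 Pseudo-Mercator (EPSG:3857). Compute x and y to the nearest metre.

x -7000504 m, y -7825601 m

Web Mercator is spherical with R = a = 6378137 m.
x = R·λ = 6378137 × -1.097578225 = -7000504.290 m.
y = R·ln tan(π/4 + φ/2) = 6378137 × -1.226941495 = -7825600.947 m.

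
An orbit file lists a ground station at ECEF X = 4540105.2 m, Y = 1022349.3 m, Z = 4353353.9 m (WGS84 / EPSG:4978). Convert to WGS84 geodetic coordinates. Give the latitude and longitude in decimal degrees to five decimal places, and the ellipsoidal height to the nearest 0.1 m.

λ = atan2(Y, X) = 12.69030043°; p = √(X²+Y²) = 4653789.1 m.
Bowring's method on WGS84 (a = 6378137 m, b = 6356752.314 m) gives φ = 43.28150010°, h = 4423.560 m.

lat 43.28150°, lon 12.69030°, h 4423.6 m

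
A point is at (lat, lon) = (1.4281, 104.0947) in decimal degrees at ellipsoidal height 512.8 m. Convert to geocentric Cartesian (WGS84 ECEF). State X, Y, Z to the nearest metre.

WGS84: a = 6378137 m, e² = 0.006694380; N(φ) = a/√(1−e²sin²φ) = 6378150.260 m.
X = (N+h)·cosφ·cosλ = -1552883.309 m; Y = (N+h)·cosφ·sinλ = 6184708.867 m; Z = (N(1−e²)+h)·sinφ = 157907.882 m.

X -1552883 m, Y 6184709 m, Z 157908 m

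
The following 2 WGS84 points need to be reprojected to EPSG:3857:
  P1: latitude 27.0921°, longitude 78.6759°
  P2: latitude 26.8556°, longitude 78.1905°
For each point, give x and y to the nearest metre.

Web Mercator: x = R·λ, y = R·ln tan(π/4+φ/2), R = 6378137 m.
P1 (27.0921°, 78.6759°) → (8758161.126, 3134983.147) m.
P2 (26.8556°, 78.1905°) → (8704126.645, 3105442.432) m.

P1: x 8758161 m, y 3134983 m; P2: x 8704127 m, y 3105442 m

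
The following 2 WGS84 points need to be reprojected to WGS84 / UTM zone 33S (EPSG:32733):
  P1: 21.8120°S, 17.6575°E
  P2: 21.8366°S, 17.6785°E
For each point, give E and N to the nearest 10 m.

UTM zone 33S: λ₀ = 15°, k₀ = 0.9996.
P1 (-21.8120°, 17.6575°) → (774741.278, 7585613.172) m.
P2 (-21.8366°, 17.6785°) → (776866.084, 7582850.576) m.

P1: E 774740 m, N 7585610 m; P2: E 776870 m, N 7582850 m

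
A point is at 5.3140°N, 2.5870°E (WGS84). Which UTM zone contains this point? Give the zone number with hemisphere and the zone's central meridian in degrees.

UTM zone = ⌊(λ + 180)/6⌋ + 1; 2.5870° ∈ [0°, 6°) → zone 31.
Hemisphere: N (φ ≥ 0).
Central meridian λ₀ = 6×31 − 183 = 3°.

Zone 31N, central meridian 3°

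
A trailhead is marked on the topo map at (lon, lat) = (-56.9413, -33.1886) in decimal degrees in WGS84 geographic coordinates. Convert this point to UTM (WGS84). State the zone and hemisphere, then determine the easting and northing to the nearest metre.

Longitude -56.9413° lies in the 6° band [-60°, -54°), giving zone 21; latitude is south of the equator, so 21S.
Zone 21 central meridian λ₀ = 6×21 − 183 = -57°; Δλ = +0.0587°.
Transverse Mercator on WGS84 with k₀ = 0.9996 gives E = 505471.814 m, N = 6327802.991 m.

Zone 21S: E 505472 m, N 6327803 m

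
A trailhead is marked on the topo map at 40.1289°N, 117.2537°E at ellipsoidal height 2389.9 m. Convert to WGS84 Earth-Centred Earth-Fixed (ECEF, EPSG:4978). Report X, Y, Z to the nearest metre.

WGS84: a = 6378137 m, e² = 0.006694380; N(φ) = a/√(1−e²sin²φ) = 6387023.681 m.
X = (N+h)·cosφ·cosλ = -2237142.281 m; Y = (N+h)·cosφ·sinλ = 4342991.137 m; Z = (N(1−e²)+h)·sinφ = 4090479.557 m.

X -2237142 m, Y 4342991 m, Z 4090480 m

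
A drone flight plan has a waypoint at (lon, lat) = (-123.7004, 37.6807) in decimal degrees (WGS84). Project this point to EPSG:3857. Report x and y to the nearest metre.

Web Mercator is spherical with R = a = 6378137 m.
x = R·λ = 6378137 × -2.158979266 = -13770265.539 m.
y = R·ln tan(π/4 + φ/2) = 6378137 × 0.710931282 = 4534417.111 m.

x -13770266 m, y 4534417 m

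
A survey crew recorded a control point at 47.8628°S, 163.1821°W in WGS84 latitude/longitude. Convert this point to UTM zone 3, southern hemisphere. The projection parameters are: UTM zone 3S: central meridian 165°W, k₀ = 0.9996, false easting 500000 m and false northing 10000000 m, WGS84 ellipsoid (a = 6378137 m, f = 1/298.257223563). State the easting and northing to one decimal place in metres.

E 635964.1 m, N 4697349.1 m

Zone 3 central meridian λ₀ = 6×3 − 183 = -165°; Δλ = +1.8179°.
Transverse Mercator on WGS84 with k₀ = 0.9996 gives E = 635964.082 m, N = 4697349.075 m.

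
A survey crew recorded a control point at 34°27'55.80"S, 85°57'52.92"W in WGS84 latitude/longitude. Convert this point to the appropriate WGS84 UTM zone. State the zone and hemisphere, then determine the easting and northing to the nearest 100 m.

Zone 16S: E 595100 m, N 6185700 m

Longitude -85.9647° lies in the 6° band [-90°, -84°), giving zone 16; latitude is south of the equator, so 16S.
Zone 16 central meridian λ₀ = 6×16 − 183 = -87°; Δλ = +1.0353°.
Transverse Mercator on WGS84 with k₀ = 0.9996 gives E = 595084.912 m, N = 6185742.161 m.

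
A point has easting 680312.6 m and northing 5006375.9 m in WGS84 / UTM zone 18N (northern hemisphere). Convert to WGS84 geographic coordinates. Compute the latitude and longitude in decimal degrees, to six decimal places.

lat 45.187800°, lon -72.704699°

Zone 18N: λ₀ = -75°, k₀ = 0.9996, false easting 500000 m.
Meridian distance M = (N − FN)/k₀ = 5008379.3 m.
Inverse transverse Mercator on WGS84 gives φ = 45.18780041°, λ = -72.70469947°.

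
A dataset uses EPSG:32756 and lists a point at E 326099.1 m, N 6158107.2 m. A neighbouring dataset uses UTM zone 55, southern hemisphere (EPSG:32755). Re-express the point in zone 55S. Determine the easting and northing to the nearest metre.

E 875696 m, N 6152085 m

UTM 56S → geographic: φ = -34.70429993°, λ = 151.10120047°.
UTM 55S (λ₀ = 147°) forward: E = 875696.302 m, N = 6152084.983 m.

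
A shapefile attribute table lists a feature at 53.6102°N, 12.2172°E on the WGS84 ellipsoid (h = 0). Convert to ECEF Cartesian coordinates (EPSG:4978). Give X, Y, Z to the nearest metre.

X 3706343 m, Y 802504 m, Z 5111123 m

WGS84: a = 6378137 m, e² = 0.006694380; N(φ) = a/√(1−e²sin²φ) = 6392016.735 m.
X = (N+h)·cosφ·cosλ = 3706342.673 m; Y = (N+h)·cosφ·sinλ = 802504.368 m; Z = (N(1−e²)+h)·sinφ = 5111123.411 m.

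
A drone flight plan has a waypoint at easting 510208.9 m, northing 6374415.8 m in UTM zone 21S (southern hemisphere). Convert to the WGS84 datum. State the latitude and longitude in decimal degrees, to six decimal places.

lat -32.768100°, lon -56.891000°

Zone 21S: λ₀ = -57°, k₀ = 0.9996, false easting 500000 m, false northing 10000000 m.
Meridian distance M = (N − FN)/k₀ = -3627035.0 m.
Inverse transverse Mercator on WGS84 gives φ = -32.76809981°, λ = -56.89099981°.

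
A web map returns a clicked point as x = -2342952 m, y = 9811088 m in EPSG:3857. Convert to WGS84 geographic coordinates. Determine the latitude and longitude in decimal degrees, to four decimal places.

R = 6378137 m. λ = x/R = -21.04709592°.
φ = 2·arctan(exp(y/R)) − 90° = 2·arctan(4.65638) − 90° = 65.75860096°.

lat 65.7586°, lon -21.0471°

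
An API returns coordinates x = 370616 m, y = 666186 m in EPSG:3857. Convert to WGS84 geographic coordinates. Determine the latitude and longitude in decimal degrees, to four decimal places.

R = 6378137 m. λ = x/R = 3.32930017°.
φ = 2·arctan(exp(y/R)) − 90° = 2·arctan(1.11010) − 90° = 5.97359905°.

lat 5.9736°, lon 3.3293°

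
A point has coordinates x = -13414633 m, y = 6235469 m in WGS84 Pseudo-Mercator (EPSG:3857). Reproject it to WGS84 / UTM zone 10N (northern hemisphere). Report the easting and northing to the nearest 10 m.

Web Mercator inverse (R = 6378137 m) → φ = 48.76730050°, λ = -120.50569855°.
UTM 10N forward: E = 683280.356 m, N = 5404589.313 m.

E 683280 m, N 5404590 m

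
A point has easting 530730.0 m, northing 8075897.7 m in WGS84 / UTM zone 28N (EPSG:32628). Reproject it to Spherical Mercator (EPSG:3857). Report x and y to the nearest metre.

x -1566276 m, y 12039295 m

Unproject from UTM 28N (λ₀ = -15°) → φ = 72.77749955°, λ = -14.07009881°.
Web Mercator (R = 6378137 m): x = -1566276.235 m, y = 12039294.965 m.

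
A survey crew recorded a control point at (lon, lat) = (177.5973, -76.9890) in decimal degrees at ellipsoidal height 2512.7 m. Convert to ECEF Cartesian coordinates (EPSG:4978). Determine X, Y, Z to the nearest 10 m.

X -1439850 m, Y 60420 m, Z -6194950 m

WGS84: a = 6378137 m, e² = 0.006694380; N(φ) = a/√(1−e²sin²φ) = 6398500.836 m.
X = (N+h)·cosφ·cosλ = -1439845.181 m; Y = (N+h)·cosφ·sinλ = 60415.364 m; Z = (N(1−e²)+h)·sinφ = -6194945.102 m.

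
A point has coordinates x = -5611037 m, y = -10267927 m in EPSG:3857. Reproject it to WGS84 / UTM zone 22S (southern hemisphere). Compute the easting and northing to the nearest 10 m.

Web Mercator inverse (R = 6378137 m) → φ = -67.38950161°, λ = -50.40480297°.
UTM 22S forward: E = 525535.906 m, N = 2525075.835 m.

E 525540 m, N 2525080 m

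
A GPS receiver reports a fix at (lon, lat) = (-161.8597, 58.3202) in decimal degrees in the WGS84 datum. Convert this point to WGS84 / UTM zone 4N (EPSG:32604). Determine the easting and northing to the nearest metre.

E 332508 m, N 6467918 m

Zone 4 central meridian λ₀ = 6×4 − 183 = -159°; Δλ = -2.8597°.
Transverse Mercator on WGS84 with k₀ = 0.9996 gives E = 332508.147 m, N = 6467918.111 m.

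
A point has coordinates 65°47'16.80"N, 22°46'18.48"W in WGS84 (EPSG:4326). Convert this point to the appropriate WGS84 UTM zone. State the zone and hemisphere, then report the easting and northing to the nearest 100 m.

Longitude -22.7718° lies in the 6° band [-24°, -18°), giving zone 27; latitude is north of the equator, so 27N.
Zone 27 central meridian λ₀ = 6×27 − 183 = -21°; Δλ = -1.7718°.
Transverse Mercator on WGS84 with k₀ = 0.9996 gives E = 418925.658 m, N = 7297423.664 m.

Zone 27N: E 418900 m, N 7297400 m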